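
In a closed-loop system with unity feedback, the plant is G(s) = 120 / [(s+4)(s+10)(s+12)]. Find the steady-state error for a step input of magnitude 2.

System type = 0 (no poles at s=0).
K_p = lim_{s→0} G(s) = 120 / (4·10·12) = 0.25.
e_ss = 2/(1 + K_p) = 2/1.25 = 1.6.

1.6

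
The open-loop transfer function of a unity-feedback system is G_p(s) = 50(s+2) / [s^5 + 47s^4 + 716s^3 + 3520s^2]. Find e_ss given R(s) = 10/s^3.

352

Factoring s^2 from the denominator leaves a polynomial with constant term 3520, so the system is type 2.
K_a = lim_{s→0} s^2·G_p(s) = 50·2 / 3520 = 5/176.
r(t) = 5t^2 gives R(s) = 10/s^3.
e_ss = 10/K_a = 10/(5/176) = 352.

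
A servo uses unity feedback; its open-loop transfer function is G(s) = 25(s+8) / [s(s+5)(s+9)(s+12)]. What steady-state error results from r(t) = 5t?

G(s) has one factor of s in the denominator, so the system is type 1.
K_v = lim_{s→0} s·G(s) = 25·8 / (5·9·12) = 10/27.
e_ss = 5/K_v = 5/(10/27) = 13.5.

13.5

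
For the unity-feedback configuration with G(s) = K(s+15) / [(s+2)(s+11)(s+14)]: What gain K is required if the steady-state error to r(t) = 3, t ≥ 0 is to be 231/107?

The open loop has no poles at the origin → type 0 system.
K_p = lim_{s→0} G(s) = K·15 / (2·11·14) = (15/308)·K.
e_ss = 3/(1 + K_p) = 231/107 ⇒ 1 + (15/308)·K = 107/77 ⇒ K = 8.

8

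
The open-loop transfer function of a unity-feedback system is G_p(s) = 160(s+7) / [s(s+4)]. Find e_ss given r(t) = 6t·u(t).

3/140

G_p(s) has one factor of s in the denominator, so the system is type 1.
K_v = lim_{s→0} s·G_p(s) = 160·7 / (4) = 280.
e_ss = 6/K_v = 6/280 = 3/140.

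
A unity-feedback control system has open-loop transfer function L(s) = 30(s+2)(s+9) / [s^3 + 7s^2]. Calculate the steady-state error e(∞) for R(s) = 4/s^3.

Factoring s^2 from the denominator leaves a polynomial with constant term 7, so the system is type 2.
K_a = lim_{s→0} s^2·L(s) = 30·2·9 / 7 = 540/7.
r(t) = 2t^2 gives R(s) = 4/s^3.
e_ss = 4/K_a = 4/(540/7) = 7/135.

7/135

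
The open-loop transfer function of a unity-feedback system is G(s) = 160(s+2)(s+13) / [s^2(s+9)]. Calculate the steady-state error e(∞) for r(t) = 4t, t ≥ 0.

System type = 2 (two poles at s=0).
K_v = ∞ for a type-2 system; e_ss to a ramp is zero.

0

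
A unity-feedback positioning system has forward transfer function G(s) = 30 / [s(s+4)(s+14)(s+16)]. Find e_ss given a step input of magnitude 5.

0

One free integrator in G(s): this is a type 1 system.
A type-1 system has K_p = ∞, so it tracks a step input with zero steady-state error.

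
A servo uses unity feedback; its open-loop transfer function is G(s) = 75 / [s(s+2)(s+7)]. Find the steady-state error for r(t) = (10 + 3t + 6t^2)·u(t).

One free integrator in G(s): this is a type 1 system. Taking each input component in turn:
  • 10: tracked with zero error.
  • 3t: e_ss = 3/K_v with K_v=75/14 → 0.56.
  • 6t^2: a type-1 system cannot track it, e_ss → ∞.
The unbounded component dominates.

infinity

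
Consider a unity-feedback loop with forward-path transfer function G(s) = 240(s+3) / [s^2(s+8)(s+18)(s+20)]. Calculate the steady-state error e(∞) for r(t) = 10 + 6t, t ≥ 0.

Two free integrators in G(s): this is a type 2 system. Treating each term separately:
  • 10: tracked with zero error.
  • 6t: tracked with zero error.
Total e_ss = 0.

0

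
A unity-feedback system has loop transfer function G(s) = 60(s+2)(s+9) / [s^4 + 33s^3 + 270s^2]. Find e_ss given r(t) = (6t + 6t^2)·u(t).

3

The denominator has no term below 270s^2 — 2 poles at s=0, type 2. By superposition:
  • 6t: tracked with zero error.
  • 6t^2: e_ss = 12/K_a with K_a=4 → 3.
Total e_ss = 3.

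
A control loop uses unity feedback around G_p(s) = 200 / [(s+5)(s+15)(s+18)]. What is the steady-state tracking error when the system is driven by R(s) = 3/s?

81/31

The open loop has no poles at the origin → type 0 system.
K_p = lim_{s→0} G_p(s) = 200 / (5·15·18) = 4/27.
e_ss = 3/(1 + K_p) = 3/(31/27) = 81/31.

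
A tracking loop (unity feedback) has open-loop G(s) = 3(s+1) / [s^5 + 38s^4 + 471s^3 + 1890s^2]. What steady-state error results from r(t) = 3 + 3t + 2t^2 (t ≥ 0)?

Lowest-order denominator term is 1890s^2, so the open loop has 2 poles at the origin → type 2 system. Treating each term separately:
  • 3: tracked with zero error.
  • 3t: tracked with zero error.
  • 2t^2: e_ss = 4/K_a with K_a=1/630 → 2520.
Total e_ss = 2520.

2520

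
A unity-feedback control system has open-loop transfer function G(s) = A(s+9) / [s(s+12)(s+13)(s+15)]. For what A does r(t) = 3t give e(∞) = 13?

The open loop has one pole at the origin → type 1 system.
K_v = lim_{s→0} s·G(s) = A·9 / (12·13·15) = (1/260)·A.
e_ss = 3/K_v = 13 ⇒ K_v = 3/13 ⇒ A = (3/13)/(1/260) = 60.

60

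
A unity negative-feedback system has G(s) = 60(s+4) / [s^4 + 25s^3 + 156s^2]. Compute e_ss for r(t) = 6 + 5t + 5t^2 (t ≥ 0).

Factoring s^2 from the denominator leaves a polynomial with constant term 156, so the system is type 2. Taking each input component in turn:
  • 6: tracked with zero error.
  • 5t: tracked with zero error.
  • 5t^2: e_ss = 10/K_a with K_a=20/13 → 6.5.
Total e_ss = 6.5.

6.5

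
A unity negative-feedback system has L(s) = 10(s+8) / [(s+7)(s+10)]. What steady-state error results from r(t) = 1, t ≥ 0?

L(s) has no factors of s in the denominator, so the system is type 0.
K_p = lim_{s→0} L(s) = 10·8 / (7·10) = 8/7.
e_ss = 1/(1 + K_p) = 1/(15/7) = 7/15.

7/15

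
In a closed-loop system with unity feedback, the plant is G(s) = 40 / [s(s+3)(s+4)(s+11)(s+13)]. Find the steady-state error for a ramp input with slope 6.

G(s) has one factor of s in the denominator, so the system is type 1.
K_v = lim_{s→0} s·G(s) = 40 / (3·4·11·13) = 10/429.
e_ss = 6/K_v = 6/(10/429) = 257.4.

257.4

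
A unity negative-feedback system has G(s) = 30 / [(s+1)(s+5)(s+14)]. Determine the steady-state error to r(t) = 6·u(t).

4.2

G(s) has no factors of s in the denominator, so the system is type 0.
K_p = lim_{s→0} G(s) = 30 / (1·5·14) = 3/7.
e_ss = 6/(1 + K_p) = 6/(10/7) = 4.2.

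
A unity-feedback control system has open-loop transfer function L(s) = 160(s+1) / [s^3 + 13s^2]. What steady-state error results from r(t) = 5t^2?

The denominator has no term below 13s^2 — 2 poles at s=0, type 2.
K_a = lim_{s→0} s^2·L(s) = 160·1 / 13 = 160/13.
r(t) = 5t^2 gives R(s) = 10/s^3.
e_ss = 10/K_a = 10/(160/13) = 0.8125.

0.8125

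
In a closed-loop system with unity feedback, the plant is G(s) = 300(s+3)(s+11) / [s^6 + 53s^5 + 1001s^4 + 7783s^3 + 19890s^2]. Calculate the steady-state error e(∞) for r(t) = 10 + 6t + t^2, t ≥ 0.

221/55

Lowest-order denominator term is 19890s^2, so the open loop has 2 poles at the origin → type 2 system. Treating each term separately:
  • 10: tracked with zero error.
  • 6t: tracked with zero error.
  • t^2: e_ss = 2/K_a with K_a=110/221 → 221/55.
Total e_ss = 221/55.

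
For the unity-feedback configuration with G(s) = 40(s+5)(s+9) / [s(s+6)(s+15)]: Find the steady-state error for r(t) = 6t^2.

One free integrator in G(s): this is a type 1 system.
K_a = lim_{s→0} s^2·G(s) = 0; the steady-state error to this parabolic input grows without bound.

infinity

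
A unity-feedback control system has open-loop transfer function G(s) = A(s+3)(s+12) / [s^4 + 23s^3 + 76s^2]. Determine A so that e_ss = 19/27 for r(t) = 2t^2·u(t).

Lowest-order denominator term is 76s^2, so the open loop has 2 poles at the origin → type 2 system.
K_a = lim_{s→0} s^2·G(s) = A·3·12 / 76 = (9/19)·A.
e_ss = 4/K_a = 19/27 ⇒ K_a = 108/19 ⇒ A = (108/19)/(9/19) = 12.

12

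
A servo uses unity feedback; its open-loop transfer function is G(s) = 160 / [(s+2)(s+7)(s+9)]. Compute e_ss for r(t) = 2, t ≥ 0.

The open loop has no poles at the origin → type 0 system.
K_p = lim_{s→0} G(s) = 160 / (2·7·9) = 80/63.
e_ss = 2/(1 + K_p) = 2/(143/63) = 126/143.

126/143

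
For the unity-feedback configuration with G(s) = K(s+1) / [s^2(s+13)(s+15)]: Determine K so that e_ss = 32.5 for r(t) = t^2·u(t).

12

System type = 2 (two poles at s=0).
K_a = lim_{s→0} s^2·G(s) = K·1 / (13·15) = (1/195)·K.
e_ss = 2/K_a = 32.5 ⇒ K_a = 4/65 ⇒ K = (4/65)/(1/195) = 12.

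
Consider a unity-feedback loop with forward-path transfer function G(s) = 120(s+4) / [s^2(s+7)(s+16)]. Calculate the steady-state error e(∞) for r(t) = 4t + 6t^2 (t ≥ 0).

The open loop has two poles at the origin → type 2 system. By superposition:
  • 4t: tracked with zero error.
  • 6t^2: e_ss = 12/K_a with K_a=30/7 → 2.8.
Total e_ss = 2.8.

2.8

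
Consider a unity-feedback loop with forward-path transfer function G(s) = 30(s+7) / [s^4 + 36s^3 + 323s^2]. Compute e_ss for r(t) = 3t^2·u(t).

Factoring s^2 from the denominator leaves a polynomial with constant term 323, so the system is type 2.
K_a = lim_{s→0} s^2·G(s) = 30·7 / 323 = 210/323.
r(t) = 3t^2 gives R(s) = 6/s^3.
e_ss = 6/K_a = 6/(210/323) = 323/35.

323/35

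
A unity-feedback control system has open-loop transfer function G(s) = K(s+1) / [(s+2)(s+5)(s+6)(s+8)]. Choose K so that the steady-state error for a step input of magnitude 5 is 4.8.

G(s) has no factors of s in the denominator, so the system is type 0.
K_p = lim_{s→0} G(s) = K·1 / (2·5·6·8) = (1/480)·K.
e_ss = 5/(1 + K_p) = 4.8 ⇒ 1 + (1/480)·K = 25/24 ⇒ K = 20.

20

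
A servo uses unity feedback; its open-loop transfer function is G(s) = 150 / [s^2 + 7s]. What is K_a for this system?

0

Factoring s from the denominator leaves a polynomial with constant term 7, so the system is type 1.
K_a = lim_{s→0} s^2·G(s) = 0 (the extra factor of s kills the finite limit).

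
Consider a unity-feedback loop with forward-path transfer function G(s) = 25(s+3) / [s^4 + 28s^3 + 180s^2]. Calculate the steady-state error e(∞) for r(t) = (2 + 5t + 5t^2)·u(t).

Factoring s^2 from the denominator leaves a polynomial with constant term 180, so the system is type 2. Treating each term separately:
  • 2: tracked with zero error.
  • 5t: tracked with zero error.
  • 5t^2: e_ss = 10/K_a with K_a=5/12 → 24.
Total e_ss = 24.

24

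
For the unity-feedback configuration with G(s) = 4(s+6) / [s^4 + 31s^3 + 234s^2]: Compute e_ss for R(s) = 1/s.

Lowest-order denominator term is 234s^2, so the open loop has 2 poles at the origin → type 2 system.
A type-2 system has K_p = ∞, so it tracks a step input with zero steady-state error.

0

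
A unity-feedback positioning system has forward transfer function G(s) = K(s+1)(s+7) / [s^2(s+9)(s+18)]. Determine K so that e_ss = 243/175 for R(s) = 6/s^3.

G(s) has two factors of s in the denominator, so the system is type 2.
K_a = lim_{s→0} s^2·G(s) = K·1·7 / (9·18) = (7/162)·K.
e_ss = 6/K_a = 243/175 ⇒ K_a = 350/81 ⇒ K = (350/81)/(7/162) = 100.

100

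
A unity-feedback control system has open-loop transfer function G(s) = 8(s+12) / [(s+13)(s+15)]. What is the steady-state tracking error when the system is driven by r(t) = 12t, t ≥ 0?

infinity

G(s) has no factors of s in the denominator, so the system is type 0.
K_v = lim_{s→0} s·G(s) = 0; the steady-state error to this ramp input grows without bound.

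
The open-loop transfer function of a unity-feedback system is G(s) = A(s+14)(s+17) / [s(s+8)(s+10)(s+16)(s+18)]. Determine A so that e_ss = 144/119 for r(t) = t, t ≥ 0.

System type = 1 (one pole at s=0).
K_v = lim_{s→0} s·G(s) = A·14·17 / (8·10·16·18) = (119/11520)·A.
e_ss = 1/K_v = 144/119 ⇒ K_v = 119/144 ⇒ A = (119/144)/(119/11520) = 80.

80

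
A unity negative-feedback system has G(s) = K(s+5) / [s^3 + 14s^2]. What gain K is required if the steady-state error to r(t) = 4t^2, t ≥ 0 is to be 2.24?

Lowest-order denominator term is 14s^2, so the open loop has 2 poles at the origin → type 2 system.
K_a = lim_{s→0} s^2·G(s) = K·5 / 14 = (5/14)·K.
e_ss = 8/K_a = 2.24 ⇒ K_a = 25/7 ⇒ K = (25/7)/(5/14) = 10.

10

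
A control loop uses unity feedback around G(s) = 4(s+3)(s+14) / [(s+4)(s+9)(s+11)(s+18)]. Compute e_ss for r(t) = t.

infinity

System type = 0 (no poles at s=0).
For a type-0 system K_v = 0, so e_ss to a ramp input is unbounded.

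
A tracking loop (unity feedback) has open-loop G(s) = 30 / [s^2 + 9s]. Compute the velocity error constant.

Factoring s from the denominator leaves a polynomial with constant term 9, so the system is type 1.
K_v = lim_{s→0} s·G(s) = 30 / 9 = 10/3.

10/3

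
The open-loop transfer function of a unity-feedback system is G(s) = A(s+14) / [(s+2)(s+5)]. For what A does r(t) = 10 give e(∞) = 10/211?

No free integrators in G(s): this is a type 0 system.
K_p = lim_{s→0} G(s) = A·14 / (2·5) = 1.4·A.
e_ss = 10/(1 + K_p) = 10/211 ⇒ 1 + 1.4·A = 211 ⇒ A = 150.

150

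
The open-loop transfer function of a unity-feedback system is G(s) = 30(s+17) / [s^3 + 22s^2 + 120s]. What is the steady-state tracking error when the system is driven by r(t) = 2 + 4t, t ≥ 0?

16/17

The denominator has no term below 120s — 1 pole at s=0, type 1. By superposition:
  • 2: tracked with zero error.
  • 4t: e_ss = 4/K_v with K_v=4.25 → 16/17.
Total e_ss = 16/17.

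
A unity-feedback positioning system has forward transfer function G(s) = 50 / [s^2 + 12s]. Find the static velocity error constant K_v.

25/6

Factoring s from the denominator leaves a polynomial with constant term 12, so the system is type 1.
K_v = lim_{s→0} s·G(s) = 50 / 12 = 25/6.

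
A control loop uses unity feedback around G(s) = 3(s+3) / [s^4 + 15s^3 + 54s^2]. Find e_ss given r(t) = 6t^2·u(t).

72

Factoring s^2 from the denominator leaves a polynomial with constant term 54, so the system is type 2.
K_a = lim_{s→0} s^2·G(s) = 3·3 / 54 = 1/6.
r(t) = 6t^2 gives R(s) = 12/s^3.
e_ss = 12/K_a = 12/(1/6) = 72.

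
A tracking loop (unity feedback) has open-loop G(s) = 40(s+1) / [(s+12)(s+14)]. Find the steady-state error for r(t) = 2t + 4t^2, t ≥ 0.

infinity

The open loop has no poles at the origin → type 0 system. Taking each input component in turn:
  • 2t: a type-0 system cannot track it, e_ss → ∞.
  • 4t^2: a type-0 system cannot track it, e_ss → ∞.
The unbounded component dominates.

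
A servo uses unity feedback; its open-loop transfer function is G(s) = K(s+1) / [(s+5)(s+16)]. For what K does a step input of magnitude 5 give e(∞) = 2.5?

80

No free integrators in G(s): this is a type 0 system.
K_p = lim_{s→0} G(s) = K·1 / (5·16) = 0.0125·K.
e_ss = 5/(1 + K_p) = 2.5 ⇒ 1 + 0.0125·K = 2 ⇒ K = 80.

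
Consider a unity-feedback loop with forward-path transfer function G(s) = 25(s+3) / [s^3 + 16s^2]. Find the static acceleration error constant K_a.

Factoring s^2 from the denominator leaves a polynomial with constant term 16, so the system is type 2.
K_a = lim_{s→0} s^2·G(s) = 25·3 / 16 = 4.6875.

4.6875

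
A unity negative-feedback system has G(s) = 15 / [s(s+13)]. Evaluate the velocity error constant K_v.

The open loop has one pole at the origin → type 1 system.
K_v = lim_{s→0} s·G(s) = 15 / (13) = 15/13.

15/13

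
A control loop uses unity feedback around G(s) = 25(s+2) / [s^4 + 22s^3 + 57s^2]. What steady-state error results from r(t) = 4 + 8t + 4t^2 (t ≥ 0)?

The denominator has no term below 57s^2 — 2 poles at s=0, type 2. Taking each input component in turn:
  • 4: tracked with zero error.
  • 8t: tracked with zero error.
  • 4t^2: e_ss = 8/K_a with K_a=50/57 → 9.12.
Total e_ss = 9.12.

9.12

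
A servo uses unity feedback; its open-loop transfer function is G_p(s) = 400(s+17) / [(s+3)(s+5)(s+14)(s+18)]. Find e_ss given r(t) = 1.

189/529

No free integrators in G_p(s): this is a type 0 system.
K_p = lim_{s→0} G_p(s) = 400·17 / (3·5·14·18) = 340/189.
e_ss = 1/(1 + K_p) = 1/(529/189) = 189/529.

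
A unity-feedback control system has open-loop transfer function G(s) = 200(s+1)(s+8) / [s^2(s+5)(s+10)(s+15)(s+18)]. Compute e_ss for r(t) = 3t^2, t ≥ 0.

50.625

System type = 2 (two poles at s=0).
K_a = lim_{s→0} s^2·G(s) = 200·1·8 / (5·10·15·18) = 16/135.
r(t) = 3t^2 gives R(s) = 6/s^3.
e_ss = 6/K_a = 6/(16/135) = 50.625.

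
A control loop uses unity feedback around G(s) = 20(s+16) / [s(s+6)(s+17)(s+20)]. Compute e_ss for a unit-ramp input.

One free integrator in G(s): this is a type 1 system.
K_v = lim_{s→0} s·G(s) = 20·16 / (6·17·20) = 8/51.
e_ss = 1/K_v = 1/(8/51) = 6.375.

6.375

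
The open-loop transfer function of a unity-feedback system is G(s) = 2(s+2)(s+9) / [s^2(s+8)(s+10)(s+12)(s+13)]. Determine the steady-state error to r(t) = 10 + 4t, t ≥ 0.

G(s) has two factors of s in the denominator, so the system is type 2. By superposition:
  • 10: tracked with zero error.
  • 4t: tracked with zero error.
Total e_ss = 0.

0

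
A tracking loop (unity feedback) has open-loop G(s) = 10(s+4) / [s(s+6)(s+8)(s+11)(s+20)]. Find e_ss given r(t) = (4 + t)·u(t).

The open loop has one pole at the origin → type 1 system. Treating each term separately:
  • 4: tracked with zero error.
  • t: e_ss = 1/K_v with K_v=1/264 → 264.
Total e_ss = 264.

264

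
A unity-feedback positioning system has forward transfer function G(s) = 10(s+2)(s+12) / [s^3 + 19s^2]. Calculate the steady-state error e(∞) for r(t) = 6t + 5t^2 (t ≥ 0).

19/24

Factoring s^2 from the denominator leaves a polynomial with constant term 19, so the system is type 2. Treating each term separately:
  • 6t: tracked with zero error.
  • 5t^2: e_ss = 10/K_a with K_a=240/19 → 19/24.
Total e_ss = 19/24.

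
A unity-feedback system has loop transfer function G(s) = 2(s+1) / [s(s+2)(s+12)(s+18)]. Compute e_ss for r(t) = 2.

G(s) has one factor of s in the denominator, so the system is type 1.
K_p = ∞ for a type-1 system; e_ss to a step is zero.

0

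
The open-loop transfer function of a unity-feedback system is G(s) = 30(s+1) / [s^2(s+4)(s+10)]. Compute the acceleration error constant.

0.75

System type = 2 (two poles at s=0).
K_a = lim_{s→0} s^2·G(s) = 30·1 / (4·10) = 0.75.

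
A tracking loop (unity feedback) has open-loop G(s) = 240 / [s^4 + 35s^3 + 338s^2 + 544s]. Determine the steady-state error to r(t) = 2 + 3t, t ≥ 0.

The denominator has no term below 544s — 1 pole at s=0, type 1. Taking each input component in turn:
  • 2: tracked with zero error.
  • 3t: e_ss = 3/K_v with K_v=15/34 → 6.8.
Total e_ss = 6.8.

6.8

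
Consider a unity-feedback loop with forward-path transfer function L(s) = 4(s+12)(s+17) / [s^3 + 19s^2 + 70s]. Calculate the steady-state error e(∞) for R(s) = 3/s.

0

The denominator has no term below 70s — 1 pole at s=0, type 1.
A type-1 system has K_p = ∞, so it tracks a step input with zero steady-state error.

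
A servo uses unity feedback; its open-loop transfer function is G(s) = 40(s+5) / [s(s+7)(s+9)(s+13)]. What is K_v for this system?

System type = 1 (one pole at s=0).
K_v = lim_{s→0} s·G(s) = 40·5 / (7·9·13) = 200/819.

200/819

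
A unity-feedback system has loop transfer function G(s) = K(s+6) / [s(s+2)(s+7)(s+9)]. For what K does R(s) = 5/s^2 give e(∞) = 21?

The open loop has one pole at the origin → type 1 system.
K_v = lim_{s→0} s·G(s) = K·6 / (2·7·9) = (1/21)·K.
e_ss = 5/K_v = 21 ⇒ K_v = 5/21 ⇒ K = (5/21)/(1/21) = 5.

5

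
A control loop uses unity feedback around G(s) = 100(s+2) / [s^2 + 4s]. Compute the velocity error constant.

50

Lowest-order denominator term is 4s, so the open loop has 1 pole at the origin → type 1 system.
K_v = lim_{s→0} s·G(s) = 100·2 / 4 = 50.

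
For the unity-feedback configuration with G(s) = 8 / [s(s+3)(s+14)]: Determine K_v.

G(s) has one factor of s in the denominator, so the system is type 1.
K_v = lim_{s→0} s·G(s) = 8 / (3·14) = 4/21.

4/21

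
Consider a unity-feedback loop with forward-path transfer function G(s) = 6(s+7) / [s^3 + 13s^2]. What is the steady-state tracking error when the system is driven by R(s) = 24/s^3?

52/7

Lowest-order denominator term is 13s^2, so the open loop has 2 poles at the origin → type 2 system.
K_a = lim_{s→0} s^2·G(s) = 6·7 / 13 = 42/13.
r(t) = 12t^2 gives R(s) = 24/s^3.
e_ss = 24/K_a = 24/(42/13) = 52/7.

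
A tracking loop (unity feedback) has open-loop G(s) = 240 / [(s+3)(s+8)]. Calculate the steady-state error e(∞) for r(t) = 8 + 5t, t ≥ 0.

infinity

The open loop has no poles at the origin → type 0 system. By superposition:
  • 8: e_ss = 8/(1+K_p) with K_p=10 → 8/11.
  • 5t: a type-0 system cannot track it, e_ss → ∞.
The unbounded component dominates.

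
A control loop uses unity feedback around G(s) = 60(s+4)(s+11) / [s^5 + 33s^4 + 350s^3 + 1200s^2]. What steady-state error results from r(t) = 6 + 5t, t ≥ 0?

0

Factoring s^2 from the denominator leaves a polynomial with constant term 1200, so the system is type 2. By superposition:
  • 6: tracked with zero error.
  • 5t: tracked with zero error.
Total e_ss = 0.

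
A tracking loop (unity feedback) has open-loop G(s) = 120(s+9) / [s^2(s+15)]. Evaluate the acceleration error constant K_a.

System type = 2 (two poles at s=0).
K_a = lim_{s→0} s^2·G(s) = 120·9 / (15) = 72.

72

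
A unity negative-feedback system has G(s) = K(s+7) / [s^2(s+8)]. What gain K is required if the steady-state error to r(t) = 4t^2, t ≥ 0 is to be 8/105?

Two free integrators in G(s): this is a type 2 system.
K_a = lim_{s→0} s^2·G(s) = K·7 / (8) = 0.875·K.
e_ss = 8/K_a = 8/105 ⇒ K_a = 105 ⇒ K = 105/0.875 = 120.

120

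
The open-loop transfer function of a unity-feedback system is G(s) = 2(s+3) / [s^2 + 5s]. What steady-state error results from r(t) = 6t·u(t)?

5

The denominator has no term below 5s — 1 pole at s=0, type 1.
K_v = lim_{s→0} s·G(s) = 2·3 / 5 = 1.2.
e_ss = 6/K_v = 6/1.2 = 5.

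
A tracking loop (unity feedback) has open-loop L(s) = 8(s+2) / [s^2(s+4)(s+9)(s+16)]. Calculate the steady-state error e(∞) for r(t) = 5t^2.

360

The open loop has two poles at the origin → type 2 system.
K_a = lim_{s→0} s^2·L(s) = 8·2 / (4·9·16) = 1/36.
r(t) = 5t^2 gives R(s) = 10/s^3.
e_ss = 10/K_a = 10/(1/36) = 360.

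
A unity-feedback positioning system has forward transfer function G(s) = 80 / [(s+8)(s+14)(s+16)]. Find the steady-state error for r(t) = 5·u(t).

System type = 0 (no poles at s=0).
K_p = lim_{s→0} G(s) = 80 / (8·14·16) = 5/112.
e_ss = 5/(1 + K_p) = 5/(117/112) = 560/117.

560/117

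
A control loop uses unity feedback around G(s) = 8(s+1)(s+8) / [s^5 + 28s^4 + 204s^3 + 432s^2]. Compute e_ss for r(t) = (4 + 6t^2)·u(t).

81

The denominator has no term below 432s^2 — 2 poles at s=0, type 2. Treating each term separately:
  • 4: tracked with zero error.
  • 6t^2: e_ss = 12/K_a with K_a=4/27 → 81.
Total e_ss = 81.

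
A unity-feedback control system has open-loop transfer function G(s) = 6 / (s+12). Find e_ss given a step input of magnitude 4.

8/3

System type = 0 (no poles at s=0).
K_p = lim_{s→0} G(s) = 6 / (12) = 0.5.
e_ss = 4/(1 + K_p) = 4/1.5 = 8/3.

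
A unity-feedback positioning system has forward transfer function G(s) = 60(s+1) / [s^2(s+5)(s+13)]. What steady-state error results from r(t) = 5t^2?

System type = 2 (two poles at s=0).
K_a = lim_{s→0} s^2·G(s) = 60·1 / (5·13) = 12/13.
r(t) = 5t^2 gives R(s) = 10/s^3.
e_ss = 10/K_a = 10/(12/13) = 65/6.

65/6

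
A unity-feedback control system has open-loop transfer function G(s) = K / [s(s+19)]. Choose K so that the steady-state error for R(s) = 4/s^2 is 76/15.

System type = 1 (one pole at s=0).
K_v = lim_{s→0} s·G(s) = K / (19) = (1/19)·K.
e_ss = 4/K_v = 76/15 ⇒ K_v = 15/19 ⇒ K = (15/19)/(1/19) = 15.

15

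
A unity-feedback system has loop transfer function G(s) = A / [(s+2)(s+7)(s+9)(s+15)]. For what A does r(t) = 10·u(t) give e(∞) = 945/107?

System type = 0 (no poles at s=0).
K_p = lim_{s→0} G(s) = A / (2·7·9·15) = (1/1890)·A.
e_ss = 10/(1 + K_p) = 945/107 ⇒ 1 + (1/1890)·A = 214/189 ⇒ A = 250.

250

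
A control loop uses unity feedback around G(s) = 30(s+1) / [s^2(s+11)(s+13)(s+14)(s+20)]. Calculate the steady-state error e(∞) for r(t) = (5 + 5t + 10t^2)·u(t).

80080/3

G(s) has two factors of s in the denominator, so the system is type 2. Treating each term separately:
  • 5: tracked with zero error.
  • 5t: tracked with zero error.
  • 10t^2: e_ss = 20/K_a with K_a=3/4004 → 80080/3.
Total e_ss = 80080/3.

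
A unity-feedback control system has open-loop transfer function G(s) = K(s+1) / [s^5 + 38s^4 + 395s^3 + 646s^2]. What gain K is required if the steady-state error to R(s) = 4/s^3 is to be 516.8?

Factoring s^2 from the denominator leaves a polynomial with constant term 646, so the system is type 2.
K_a = lim_{s→0} s^2·G(s) = K·1 / 646 = (1/646)·K.
e_ss = 4/K_a = 516.8 ⇒ K_a = 5/646 ⇒ K = (5/646)/(1/646) = 5.

5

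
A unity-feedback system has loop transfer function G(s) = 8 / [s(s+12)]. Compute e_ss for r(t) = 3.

0

The open loop has one pole at the origin → type 1 system.
K_p = ∞ for a type-1 system; e_ss to a step is zero.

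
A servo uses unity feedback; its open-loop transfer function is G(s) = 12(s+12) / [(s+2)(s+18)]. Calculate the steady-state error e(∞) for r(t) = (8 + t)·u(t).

infinity

System type = 0 (no poles at s=0). By superposition:
  • 8: e_ss = 8/(1+K_p) with K_p=4 → 1.6.
  • t: a type-0 system cannot track it, e_ss → ∞.
The unbounded component dominates.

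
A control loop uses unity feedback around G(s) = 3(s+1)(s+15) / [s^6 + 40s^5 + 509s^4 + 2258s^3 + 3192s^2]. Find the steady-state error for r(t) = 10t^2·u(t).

4256/3

The denominator has no term below 3192s^2 — 2 poles at s=0, type 2.
K_a = lim_{s→0} s^2·G(s) = 3·1·15 / 3192 = 15/1064.
r(t) = 10t^2 gives R(s) = 20/s^3.
e_ss = 20/K_a = 20/(15/1064) = 4256/3.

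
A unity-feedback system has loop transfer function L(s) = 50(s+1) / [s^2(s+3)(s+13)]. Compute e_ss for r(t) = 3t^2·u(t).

4.68

The open loop has two poles at the origin → type 2 system.
K_a = lim_{s→0} s^2·L(s) = 50·1 / (3·13) = 50/39.
r(t) = 3t^2 gives R(s) = 6/s^3.
e_ss = 6/K_a = 6/(50/39) = 4.68.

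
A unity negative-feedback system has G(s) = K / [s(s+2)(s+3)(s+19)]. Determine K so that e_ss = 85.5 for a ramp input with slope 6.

One free integrator in G(s): this is a type 1 system.
K_v = lim_{s→0} s·G(s) = K / (2·3·19) = (1/114)·K.
e_ss = 6/K_v = 85.5 ⇒ K_v = 4/57 ⇒ K = (4/57)/(1/114) = 8.

8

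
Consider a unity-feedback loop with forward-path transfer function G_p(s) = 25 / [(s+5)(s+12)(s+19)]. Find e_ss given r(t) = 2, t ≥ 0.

The open loop has no poles at the origin → type 0 system.
K_p = lim_{s→0} G_p(s) = 25 / (5·12·19) = 5/228.
e_ss = 2/(1 + K_p) = 2/(233/228) = 456/233.

456/233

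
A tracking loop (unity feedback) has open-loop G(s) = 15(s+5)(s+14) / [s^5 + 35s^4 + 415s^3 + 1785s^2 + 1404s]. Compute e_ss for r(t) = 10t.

Factoring s from the denominator leaves a polynomial with constant term 1404, so the system is type 1.
K_v = lim_{s→0} s·G(s) = 15·5·14 / 1404 = 175/234.
e_ss = 10/K_v = 10/(175/234) = 468/35.

468/35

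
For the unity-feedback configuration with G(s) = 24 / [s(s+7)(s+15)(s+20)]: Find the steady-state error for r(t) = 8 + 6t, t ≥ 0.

G(s) has one factor of s in the denominator, so the system is type 1. By superposition:
  • 8: tracked with zero error.
  • 6t: e_ss = 6/K_v with K_v=2/175 → 525.
Total e_ss = 525.

525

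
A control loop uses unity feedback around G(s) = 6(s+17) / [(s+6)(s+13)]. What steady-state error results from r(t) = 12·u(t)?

5.2

The open loop has no poles at the origin → type 0 system.
K_p = lim_{s→0} G(s) = 6·17 / (6·13) = 17/13.
e_ss = 12/(1 + K_p) = 12/(30/13) = 5.2.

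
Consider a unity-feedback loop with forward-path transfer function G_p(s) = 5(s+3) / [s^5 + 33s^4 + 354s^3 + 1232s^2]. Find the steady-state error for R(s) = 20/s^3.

4928/3

Lowest-order denominator term is 1232s^2, so the open loop has 2 poles at the origin → type 2 system.
K_a = lim_{s→0} s^2·G_p(s) = 5·3 / 1232 = 15/1232.
r(t) = 10t^2 gives R(s) = 20/s^3.
e_ss = 20/K_a = 20/(15/1232) = 4928/3.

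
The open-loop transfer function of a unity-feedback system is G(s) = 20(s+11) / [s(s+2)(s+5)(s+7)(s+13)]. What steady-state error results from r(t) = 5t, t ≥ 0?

The open loop has one pole at the origin → type 1 system.
K_v = lim_{s→0} s·G(s) = 20·11 / (2·5·7·13) = 22/91.
e_ss = 5/K_v = 5/(22/91) = 455/22.

455/22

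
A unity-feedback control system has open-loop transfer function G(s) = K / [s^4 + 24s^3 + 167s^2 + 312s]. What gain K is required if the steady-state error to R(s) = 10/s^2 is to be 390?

Lowest-order denominator term is 312s, so the open loop has 1 pole at the origin → type 1 system.
K_v = lim_{s→0} s·G(s) = K / 312 = (1/312)·K.
e_ss = 10/K_v = 390 ⇒ K_v = 1/39 ⇒ K = (1/39)/(1/312) = 8.

8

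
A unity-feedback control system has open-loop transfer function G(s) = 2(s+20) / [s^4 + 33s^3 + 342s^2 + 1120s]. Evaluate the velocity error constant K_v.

Lowest-order denominator term is 1120s, so the open loop has 1 pole at the origin → type 1 system.
K_v = lim_{s→0} s·G(s) = 2·20 / 1120 = 1/28.

1/28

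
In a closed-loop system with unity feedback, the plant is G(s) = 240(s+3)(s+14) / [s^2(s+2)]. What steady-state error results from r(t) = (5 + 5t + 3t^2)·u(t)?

1/840

G(s) has two factors of s in the denominator, so the system is type 2. By superposition:
  • 5: tracked with zero error.
  • 5t: tracked with zero error.
  • 3t^2: e_ss = 6/K_a with K_a=5040 → 1/840.
Total e_ss = 1/840.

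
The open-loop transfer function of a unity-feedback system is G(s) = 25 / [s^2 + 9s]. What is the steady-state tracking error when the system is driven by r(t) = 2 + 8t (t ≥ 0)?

The denominator has no term below 9s — 1 pole at s=0, type 1. Treating each term separately:
  • 2: tracked with zero error.
  • 8t: e_ss = 8/K_v with K_v=25/9 → 2.88.
Total e_ss = 2.88.

2.88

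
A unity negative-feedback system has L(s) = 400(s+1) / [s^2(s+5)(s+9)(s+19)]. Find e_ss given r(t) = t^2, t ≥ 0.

4.275

Two free integrators in L(s): this is a type 2 system.
K_a = lim_{s→0} s^2·L(s) = 400·1 / (5·9·19) = 80/171.
r(t) = t^2 gives R(s) = 2/s^3.
e_ss = 2/K_a = 2/(80/171) = 4.275.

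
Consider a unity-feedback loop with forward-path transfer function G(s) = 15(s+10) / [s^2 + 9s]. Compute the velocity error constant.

The denominator has no term below 9s — 1 pole at s=0, type 1.
K_v = lim_{s→0} s·G(s) = 15·10 / 9 = 50/3.

50/3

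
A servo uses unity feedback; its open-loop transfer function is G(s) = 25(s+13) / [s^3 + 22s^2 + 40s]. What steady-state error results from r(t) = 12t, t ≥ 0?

Factoring s from the denominator leaves a polynomial with constant term 40, so the system is type 1.
K_v = lim_{s→0} s·G(s) = 25·13 / 40 = 8.125.
e_ss = 12/K_v = 12/8.125 = 96/65.

96/65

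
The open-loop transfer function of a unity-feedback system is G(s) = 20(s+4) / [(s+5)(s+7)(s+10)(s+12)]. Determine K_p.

2/105

No free integrators in G(s): this is a type 0 system.
K_p = lim_{s→0} G(s) = 20·4 / (5·7·10·12) = 2/105.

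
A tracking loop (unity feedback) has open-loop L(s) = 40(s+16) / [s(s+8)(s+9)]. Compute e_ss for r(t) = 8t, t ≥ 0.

One free integrator in L(s): this is a type 1 system.
K_v = lim_{s→0} s·L(s) = 40·16 / (8·9) = 80/9.
e_ss = 8/K_v = 8/(80/9) = 0.9.

0.9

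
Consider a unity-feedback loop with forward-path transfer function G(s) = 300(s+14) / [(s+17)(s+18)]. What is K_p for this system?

700/51

System type = 0 (no poles at s=0).
K_p = lim_{s→0} G(s) = 300·14 / (17·18) = 700/51.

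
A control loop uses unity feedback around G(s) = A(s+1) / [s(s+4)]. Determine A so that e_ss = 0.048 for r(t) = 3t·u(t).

G(s) has one factor of s in the denominator, so the system is type 1.
K_v = lim_{s→0} s·G(s) = A·1 / (4) = 0.25·A.
e_ss = 3/K_v = 0.048 ⇒ K_v = 62.5 ⇒ A = 62.5/0.25 = 250.

250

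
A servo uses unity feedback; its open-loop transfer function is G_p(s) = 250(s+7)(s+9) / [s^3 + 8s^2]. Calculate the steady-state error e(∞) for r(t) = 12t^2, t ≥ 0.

Factoring s^2 from the denominator leaves a polynomial with constant term 8, so the system is type 2.
K_a = lim_{s→0} s^2·G_p(s) = 250·7·9 / 8 = 1968.75.
r(t) = 12t^2 gives R(s) = 24/s^3.
e_ss = 24/K_a = 24/1968.75 = 32/2625.

32/2625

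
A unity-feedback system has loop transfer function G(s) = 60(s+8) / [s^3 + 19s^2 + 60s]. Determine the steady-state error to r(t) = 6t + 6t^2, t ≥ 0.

infinity

Lowest-order denominator term is 60s, so the open loop has 1 pole at the origin → type 1 system. Treating each term separately:
  • 6t: e_ss = 6/K_v with K_v=8 → 0.75.
  • 6t^2: a type-1 system cannot track it, e_ss → ∞.
The unbounded component dominates.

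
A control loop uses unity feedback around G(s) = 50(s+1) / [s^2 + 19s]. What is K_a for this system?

Lowest-order denominator term is 19s, so the open loop has 1 pole at the origin → type 1 system.
K_a = lim_{s→0} s^2·G(s) = 0 (the extra factor of s kills the finite limit).

0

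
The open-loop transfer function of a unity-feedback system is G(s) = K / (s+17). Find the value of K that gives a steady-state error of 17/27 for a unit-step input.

10

System type = 0 (no poles at s=0).
K_p = lim_{s→0} G(s) = K / (17) = (1/17)·K.
e_ss = 1/(1 + K_p) = 17/27 ⇒ 1 + (1/17)·K = 27/17 ⇒ K = 10.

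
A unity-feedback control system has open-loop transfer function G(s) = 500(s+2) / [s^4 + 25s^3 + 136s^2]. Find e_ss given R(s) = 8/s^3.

1.088

The denominator has no term below 136s^2 — 2 poles at s=0, type 2.
K_a = lim_{s→0} s^2·G(s) = 500·2 / 136 = 125/17.
r(t) = 4t^2 gives R(s) = 8/s^3.
e_ss = 8/K_a = 8/(125/17) = 1.088.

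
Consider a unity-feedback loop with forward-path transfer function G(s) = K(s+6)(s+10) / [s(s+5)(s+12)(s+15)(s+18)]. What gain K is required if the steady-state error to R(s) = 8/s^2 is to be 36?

60

G(s) has one factor of s in the denominator, so the system is type 1.
K_v = lim_{s→0} s·G(s) = K·6·10 / (5·12·15·18) = (1/270)·K.
e_ss = 8/K_v = 36 ⇒ K_v = 2/9 ⇒ K = (2/9)/(1/270) = 60.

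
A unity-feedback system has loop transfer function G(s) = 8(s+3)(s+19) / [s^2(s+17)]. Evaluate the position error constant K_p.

infinity

K_p = lim_{s→0} G(s); with 2 poles at the origin the limit diverges, so K_p = ∞.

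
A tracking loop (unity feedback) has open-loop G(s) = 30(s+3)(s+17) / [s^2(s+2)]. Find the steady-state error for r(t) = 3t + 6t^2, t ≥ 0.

Two free integrators in G(s): this is a type 2 system. Treating each term separately:
  • 3t: tracked with zero error.
  • 6t^2: e_ss = 12/K_a with K_a=765 → 4/255.
Total e_ss = 4/255.

4/255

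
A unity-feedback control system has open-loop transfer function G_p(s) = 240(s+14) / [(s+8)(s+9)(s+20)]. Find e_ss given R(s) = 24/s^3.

infinity

System type = 0 (no poles at s=0).
K_a = lim_{s→0} s^2·G_p(s) = 0; the steady-state error to this parabolic input grows without bound.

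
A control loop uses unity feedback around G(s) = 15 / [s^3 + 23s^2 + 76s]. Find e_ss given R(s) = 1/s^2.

Lowest-order denominator term is 76s, so the open loop has 1 pole at the origin → type 1 system.
K_v = lim_{s→0} s·G(s) = 15 / 76 = 15/76.
e_ss = 1/K_v = 1/(15/76) = 76/15.

76/15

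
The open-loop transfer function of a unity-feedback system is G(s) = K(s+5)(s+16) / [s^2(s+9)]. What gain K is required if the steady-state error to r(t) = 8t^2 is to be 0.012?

150

The open loop has two poles at the origin → type 2 system.
K_a = lim_{s→0} s^2·G(s) = K·5·16 / (9) = (80/9)·K.
e_ss = 16/K_a = 0.012 ⇒ K_a = 4000/3 ⇒ K = (4000/3)/(80/9) = 150.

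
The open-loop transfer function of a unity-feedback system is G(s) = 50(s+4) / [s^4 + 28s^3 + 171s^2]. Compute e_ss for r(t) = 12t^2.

Factoring s^2 from the denominator leaves a polynomial with constant term 171, so the system is type 2.
K_a = lim_{s→0} s^2·G(s) = 50·4 / 171 = 200/171.
r(t) = 12t^2 gives R(s) = 24/s^3.
e_ss = 24/K_a = 24/(200/171) = 20.52.

20.52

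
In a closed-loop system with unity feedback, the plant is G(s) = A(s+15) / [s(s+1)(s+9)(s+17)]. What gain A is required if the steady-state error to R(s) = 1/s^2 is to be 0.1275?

G(s) has one factor of s in the denominator, so the system is type 1.
K_v = lim_{s→0} s·G(s) = A·15 / (1·9·17) = (5/51)·A.
e_ss = 1/K_v = 0.1275 ⇒ K_v = 400/51 ⇒ A = (400/51)/(5/51) = 80.

80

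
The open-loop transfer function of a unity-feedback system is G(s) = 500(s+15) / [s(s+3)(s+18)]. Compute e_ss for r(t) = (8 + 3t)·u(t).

0.0216

One free integrator in G(s): this is a type 1 system. Treating each term separately:
  • 8: tracked with zero error.
  • 3t: e_ss = 3/K_v with K_v=1250/9 → 0.0216.
Total e_ss = 0.0216.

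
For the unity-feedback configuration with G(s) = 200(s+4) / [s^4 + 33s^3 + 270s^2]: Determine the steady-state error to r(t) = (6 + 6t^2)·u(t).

4.05

Lowest-order denominator term is 270s^2, so the open loop has 2 poles at the origin → type 2 system. Taking each input component in turn:
  • 6: tracked with zero error.
  • 6t^2: e_ss = 12/K_a with K_a=80/27 → 4.05.
Total e_ss = 4.05.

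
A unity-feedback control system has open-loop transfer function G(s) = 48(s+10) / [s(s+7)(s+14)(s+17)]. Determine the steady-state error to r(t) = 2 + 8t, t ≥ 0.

833/30

One free integrator in G(s): this is a type 1 system. Taking each input component in turn:
  • 2: tracked with zero error.
  • 8t: e_ss = 8/K_v with K_v=240/833 → 833/30.
Total e_ss = 833/30.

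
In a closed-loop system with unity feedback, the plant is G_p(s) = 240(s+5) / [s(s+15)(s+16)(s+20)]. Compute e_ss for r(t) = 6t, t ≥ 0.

24

G_p(s) has one factor of s in the denominator, so the system is type 1.
K_v = lim_{s→0} s·G_p(s) = 240·5 / (15·16·20) = 0.25.
e_ss = 6/K_v = 6/0.25 = 24.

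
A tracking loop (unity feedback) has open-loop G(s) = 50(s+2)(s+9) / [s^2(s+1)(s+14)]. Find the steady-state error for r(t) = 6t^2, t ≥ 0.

The open loop has two poles at the origin → type 2 system.
K_a = lim_{s→0} s^2·G(s) = 50·2·9 / (1·14) = 450/7.
r(t) = 6t^2 gives R(s) = 12/s^3.
e_ss = 12/K_a = 12/(450/7) = 14/75.

14/75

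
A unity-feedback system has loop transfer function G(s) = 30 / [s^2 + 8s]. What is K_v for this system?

Lowest-order denominator term is 8s, so the open loop has 1 pole at the origin → type 1 system.
K_v = lim_{s→0} s·G(s) = 30 / 8 = 3.75.

3.75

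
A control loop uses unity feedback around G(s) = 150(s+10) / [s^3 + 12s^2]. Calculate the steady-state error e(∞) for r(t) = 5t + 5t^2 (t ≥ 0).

Lowest-order denominator term is 12s^2, so the open loop has 2 poles at the origin → type 2 system. By superposition:
  • 5t: tracked with zero error.
  • 5t^2: e_ss = 10/K_a with K_a=125 → 0.08.
Total e_ss = 0.08.

0.08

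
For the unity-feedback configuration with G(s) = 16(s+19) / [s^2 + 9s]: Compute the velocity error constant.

304/9

The denominator has no term below 9s — 1 pole at s=0, type 1.
K_v = lim_{s→0} s·G(s) = 16·19 / 9 = 304/9.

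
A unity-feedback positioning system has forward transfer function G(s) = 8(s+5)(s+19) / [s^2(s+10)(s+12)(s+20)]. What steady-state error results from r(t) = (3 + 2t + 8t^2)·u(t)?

Two free integrators in G(s): this is a type 2 system. Taking each input component in turn:
  • 3: tracked with zero error.
  • 2t: tracked with zero error.
  • 8t^2: e_ss = 16/K_a with K_a=19/60 → 960/19.
Total e_ss = 960/19.

960/19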